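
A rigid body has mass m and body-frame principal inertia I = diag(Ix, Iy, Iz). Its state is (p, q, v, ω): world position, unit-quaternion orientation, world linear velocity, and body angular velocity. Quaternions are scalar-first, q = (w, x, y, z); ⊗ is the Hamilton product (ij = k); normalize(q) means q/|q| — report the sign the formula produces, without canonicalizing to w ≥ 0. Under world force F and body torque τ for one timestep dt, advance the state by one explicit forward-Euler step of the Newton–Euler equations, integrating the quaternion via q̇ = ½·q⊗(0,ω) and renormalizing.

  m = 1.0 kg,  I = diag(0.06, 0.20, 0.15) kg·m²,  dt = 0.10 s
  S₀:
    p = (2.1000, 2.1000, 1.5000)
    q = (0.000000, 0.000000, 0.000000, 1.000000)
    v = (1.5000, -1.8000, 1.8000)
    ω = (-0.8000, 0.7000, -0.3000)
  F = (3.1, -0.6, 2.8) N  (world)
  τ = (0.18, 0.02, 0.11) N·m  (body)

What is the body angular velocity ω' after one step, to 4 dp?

precession coupling ω×(Iω) = (0.0105, -0.0216, -0.0784)
angular accel α = (2.8250, 0.2080, 1.2560)
ω' = ω + α·dt = (-0.5175, 0.7208, -0.1744)

ω' = (-0.5175, 0.7208, -0.1744)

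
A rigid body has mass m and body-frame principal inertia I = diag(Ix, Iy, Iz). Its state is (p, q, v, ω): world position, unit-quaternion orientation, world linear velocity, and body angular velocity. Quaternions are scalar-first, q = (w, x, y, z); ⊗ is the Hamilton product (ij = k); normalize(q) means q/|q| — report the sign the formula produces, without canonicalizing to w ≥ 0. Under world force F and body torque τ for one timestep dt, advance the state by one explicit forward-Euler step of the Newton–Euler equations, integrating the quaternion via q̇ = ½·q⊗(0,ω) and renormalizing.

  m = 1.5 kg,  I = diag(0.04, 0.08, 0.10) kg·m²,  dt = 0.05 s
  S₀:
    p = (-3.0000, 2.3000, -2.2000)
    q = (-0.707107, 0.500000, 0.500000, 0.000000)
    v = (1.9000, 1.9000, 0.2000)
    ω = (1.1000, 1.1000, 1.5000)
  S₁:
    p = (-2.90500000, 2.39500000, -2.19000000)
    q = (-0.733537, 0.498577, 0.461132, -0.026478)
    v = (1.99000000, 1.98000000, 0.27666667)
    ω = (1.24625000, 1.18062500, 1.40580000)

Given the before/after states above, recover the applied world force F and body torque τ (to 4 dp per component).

F = (2.7000, 2.4000, 2.3000)
τ = (0.1500, 0.0300, -0.1400)

Δv = v₁−v₀ = (0.09000000, 0.08000000, 0.07666667)
F = m·Δv/dt = (2.7000, 2.4000, 2.3000)
Δω = ω₁−ω₀ = (0.14625000, 0.08062500, -0.09420000)
I·α + gyro = (0.1500, 0.0300, -0.1400)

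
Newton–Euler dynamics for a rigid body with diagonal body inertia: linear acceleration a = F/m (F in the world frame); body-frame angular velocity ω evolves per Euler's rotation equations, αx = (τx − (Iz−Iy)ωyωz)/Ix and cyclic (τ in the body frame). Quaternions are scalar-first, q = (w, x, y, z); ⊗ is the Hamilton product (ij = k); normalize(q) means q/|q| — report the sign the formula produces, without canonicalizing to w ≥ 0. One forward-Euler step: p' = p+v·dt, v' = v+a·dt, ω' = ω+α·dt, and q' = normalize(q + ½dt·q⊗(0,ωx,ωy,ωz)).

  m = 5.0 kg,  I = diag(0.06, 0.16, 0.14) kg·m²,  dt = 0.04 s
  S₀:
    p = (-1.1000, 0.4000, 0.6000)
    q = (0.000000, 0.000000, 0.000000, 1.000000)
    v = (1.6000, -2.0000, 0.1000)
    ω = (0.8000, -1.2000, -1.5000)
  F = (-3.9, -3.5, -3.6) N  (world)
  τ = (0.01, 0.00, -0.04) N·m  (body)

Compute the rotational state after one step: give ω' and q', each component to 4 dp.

(τ − ω×Iω)/I = (0.7667, -0.6000, 0.4000)
ω' = ω + α·dt = (0.8307, -1.2240, -1.4840)
2q̇ = q⊗(0,ω) = (1.5000000, 1.2000000, 0.8000000, 0.0000000)
q + ½dt·q⊗(0,ω), renormalized = (0.0300, 0.0240, 0.0160, 0.9991)

ω' = (0.8307, -1.2240, -1.4840)
q' = (0.0300, 0.0240, 0.0160, 0.9991)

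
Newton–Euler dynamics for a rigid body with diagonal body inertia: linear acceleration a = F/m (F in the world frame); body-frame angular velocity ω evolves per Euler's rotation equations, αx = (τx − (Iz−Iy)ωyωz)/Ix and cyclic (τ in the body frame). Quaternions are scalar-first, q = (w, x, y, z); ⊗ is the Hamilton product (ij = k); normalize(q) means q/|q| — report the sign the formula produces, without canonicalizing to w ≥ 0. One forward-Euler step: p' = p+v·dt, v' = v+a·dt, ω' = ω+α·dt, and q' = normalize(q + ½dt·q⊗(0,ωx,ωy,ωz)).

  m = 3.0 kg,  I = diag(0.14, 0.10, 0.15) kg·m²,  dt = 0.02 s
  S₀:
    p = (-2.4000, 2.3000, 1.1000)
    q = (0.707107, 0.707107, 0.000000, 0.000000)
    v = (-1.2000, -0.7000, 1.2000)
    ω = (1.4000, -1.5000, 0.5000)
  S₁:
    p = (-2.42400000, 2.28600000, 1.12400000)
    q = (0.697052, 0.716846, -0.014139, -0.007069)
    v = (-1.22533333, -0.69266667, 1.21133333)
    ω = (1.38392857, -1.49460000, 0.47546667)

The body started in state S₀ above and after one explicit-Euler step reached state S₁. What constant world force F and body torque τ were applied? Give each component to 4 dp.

Δω = ω₁−ω₀ = (-0.01607143, 0.00540000, -0.02453333)
gyro term ω₀×Iω₀ = (-0.0375, -0.0070, 0.0840)
I·α + gyro = (-0.1500, 0.0200, -0.1000)
v₁ − v₀ = (-0.02533333, 0.00733333, 0.01133333)
F = m·Δv/dt = (-3.8000, 1.1000, 1.7000)

F = (-3.8000, 1.1000, 1.7000)
τ = (-0.1500, 0.0200, -0.1000)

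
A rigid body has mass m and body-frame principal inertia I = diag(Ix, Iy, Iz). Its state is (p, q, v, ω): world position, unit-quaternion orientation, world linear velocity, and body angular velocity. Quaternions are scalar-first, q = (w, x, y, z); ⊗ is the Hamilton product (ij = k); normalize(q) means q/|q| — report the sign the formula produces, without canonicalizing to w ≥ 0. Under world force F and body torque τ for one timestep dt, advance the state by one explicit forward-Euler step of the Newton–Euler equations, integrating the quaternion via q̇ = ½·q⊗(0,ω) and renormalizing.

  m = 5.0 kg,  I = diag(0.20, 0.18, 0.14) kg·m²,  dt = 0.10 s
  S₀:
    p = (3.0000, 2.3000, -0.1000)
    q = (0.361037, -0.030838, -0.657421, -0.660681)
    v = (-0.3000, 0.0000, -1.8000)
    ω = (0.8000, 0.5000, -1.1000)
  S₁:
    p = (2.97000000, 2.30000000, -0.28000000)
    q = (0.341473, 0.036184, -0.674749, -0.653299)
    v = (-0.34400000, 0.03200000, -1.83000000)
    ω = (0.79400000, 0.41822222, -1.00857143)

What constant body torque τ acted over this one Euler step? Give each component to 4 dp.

Δω = ω₁−ω₀ = (-0.00600000, -0.08177778, 0.09142857)
ω₀×(Iω₀) = (0.0220, -0.0528, -0.0080)
τ = I·(Δω/dt) + ω₀×(Iω₀) = (0.0100, -0.2000, 0.1200)

τ = (0.0100, -0.2000, 0.1200)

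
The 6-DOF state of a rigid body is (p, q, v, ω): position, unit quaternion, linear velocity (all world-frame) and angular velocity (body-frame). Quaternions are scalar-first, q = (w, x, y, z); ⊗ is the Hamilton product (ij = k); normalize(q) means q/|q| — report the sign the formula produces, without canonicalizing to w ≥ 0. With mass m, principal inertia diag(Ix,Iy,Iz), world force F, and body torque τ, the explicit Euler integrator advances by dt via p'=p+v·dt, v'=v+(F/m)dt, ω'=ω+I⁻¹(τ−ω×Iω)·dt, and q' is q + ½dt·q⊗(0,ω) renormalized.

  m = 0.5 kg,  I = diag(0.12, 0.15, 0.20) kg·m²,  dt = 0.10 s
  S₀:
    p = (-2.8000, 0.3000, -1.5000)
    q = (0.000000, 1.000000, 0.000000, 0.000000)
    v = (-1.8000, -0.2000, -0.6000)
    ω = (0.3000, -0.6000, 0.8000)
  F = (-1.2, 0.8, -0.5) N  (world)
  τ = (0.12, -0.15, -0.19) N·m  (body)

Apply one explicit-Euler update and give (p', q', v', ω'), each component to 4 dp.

p + v·dt = (-2.9800, 0.2800, -1.5600)
new velocity v' = (-2.0400, -0.0400, -0.7000)
gyro term ω×Iω = (-0.0240, -0.0192, -0.0054)
angular accel α = (1.2000, -0.8720, -0.9230)
ω' = ω + α·dt = (0.4200, -0.6872, 0.7077)
q⊗(0,ω) = (-0.3000000, 0.0000000, -0.8000000, -0.6000000)
updated quaternion q' = (-0.0150, 0.9986, -0.0399, -0.0300)

p' = (-2.9800, 0.2800, -1.5600)
q' = (-0.0150, 0.9986, -0.0399, -0.0300)
v' = (-2.0400, -0.0400, -0.7000)
ω' = (0.4200, -0.6872, 0.7077)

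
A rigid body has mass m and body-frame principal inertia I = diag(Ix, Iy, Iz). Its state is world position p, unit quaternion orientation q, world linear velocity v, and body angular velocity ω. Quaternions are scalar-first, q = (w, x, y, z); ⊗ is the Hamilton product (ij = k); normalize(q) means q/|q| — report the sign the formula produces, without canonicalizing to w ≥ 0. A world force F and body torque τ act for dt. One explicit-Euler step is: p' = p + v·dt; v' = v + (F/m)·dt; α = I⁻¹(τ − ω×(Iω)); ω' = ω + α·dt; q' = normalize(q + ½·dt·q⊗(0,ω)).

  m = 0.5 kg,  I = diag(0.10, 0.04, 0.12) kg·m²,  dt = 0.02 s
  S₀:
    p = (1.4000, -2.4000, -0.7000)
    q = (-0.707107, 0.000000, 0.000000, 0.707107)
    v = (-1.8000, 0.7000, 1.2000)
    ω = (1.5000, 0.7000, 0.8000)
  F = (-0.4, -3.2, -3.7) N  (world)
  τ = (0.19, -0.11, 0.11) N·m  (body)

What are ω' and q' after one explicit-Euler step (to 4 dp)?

gyro term ω×Iω = (0.0448, -0.0240, -0.0630)
α = I⁻¹(τ − ω×Iω) = (1.4520, -2.1500, 1.4417)
ω + α·dt = (1.5290, 0.6570, 0.8288)
q⊗(0,ω) = (-0.5656856, -1.5556354, 0.5656856, -0.5656856)
q' = normalize(q + ½dt·q⊗(0,ω)) = (-0.7126, -0.0156, 0.0057, 0.7013)

ω' = (1.5290, 0.6570, 0.8288)
q' = (-0.7126, -0.0156, 0.0057, 0.7013)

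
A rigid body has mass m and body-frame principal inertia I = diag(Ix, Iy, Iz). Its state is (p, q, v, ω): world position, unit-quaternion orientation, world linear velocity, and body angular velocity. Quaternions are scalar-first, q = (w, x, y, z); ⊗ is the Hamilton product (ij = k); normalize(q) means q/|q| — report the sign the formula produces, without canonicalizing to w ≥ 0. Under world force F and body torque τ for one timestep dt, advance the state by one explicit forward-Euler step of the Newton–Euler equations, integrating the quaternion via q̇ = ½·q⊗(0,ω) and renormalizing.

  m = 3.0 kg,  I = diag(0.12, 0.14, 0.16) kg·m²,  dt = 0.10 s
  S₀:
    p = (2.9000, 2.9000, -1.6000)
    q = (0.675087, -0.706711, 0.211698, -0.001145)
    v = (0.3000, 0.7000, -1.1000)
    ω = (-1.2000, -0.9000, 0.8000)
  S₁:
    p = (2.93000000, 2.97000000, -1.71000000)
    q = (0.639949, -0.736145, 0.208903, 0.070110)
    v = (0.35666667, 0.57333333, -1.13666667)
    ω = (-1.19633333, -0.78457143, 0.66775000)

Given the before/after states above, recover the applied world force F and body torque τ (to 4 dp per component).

F = (1.7000, -3.8000, -1.1000)
τ = (-0.0100, 0.2000, -0.1900)

velocity change Δv = (0.05666667, -0.12666667, -0.03666667)
m·(v₁−v₀)/dt = (1.7000, -3.8000, -1.1000)
Δω = ω₁−ω₀ = (0.00366667, 0.11542857, -0.13225000)
precession coupling = (-0.0144, 0.0384, 0.0216)
τ = I·(Δω/dt) + ω₀×(Iω₀) = (-0.0100, 0.2000, -0.1900)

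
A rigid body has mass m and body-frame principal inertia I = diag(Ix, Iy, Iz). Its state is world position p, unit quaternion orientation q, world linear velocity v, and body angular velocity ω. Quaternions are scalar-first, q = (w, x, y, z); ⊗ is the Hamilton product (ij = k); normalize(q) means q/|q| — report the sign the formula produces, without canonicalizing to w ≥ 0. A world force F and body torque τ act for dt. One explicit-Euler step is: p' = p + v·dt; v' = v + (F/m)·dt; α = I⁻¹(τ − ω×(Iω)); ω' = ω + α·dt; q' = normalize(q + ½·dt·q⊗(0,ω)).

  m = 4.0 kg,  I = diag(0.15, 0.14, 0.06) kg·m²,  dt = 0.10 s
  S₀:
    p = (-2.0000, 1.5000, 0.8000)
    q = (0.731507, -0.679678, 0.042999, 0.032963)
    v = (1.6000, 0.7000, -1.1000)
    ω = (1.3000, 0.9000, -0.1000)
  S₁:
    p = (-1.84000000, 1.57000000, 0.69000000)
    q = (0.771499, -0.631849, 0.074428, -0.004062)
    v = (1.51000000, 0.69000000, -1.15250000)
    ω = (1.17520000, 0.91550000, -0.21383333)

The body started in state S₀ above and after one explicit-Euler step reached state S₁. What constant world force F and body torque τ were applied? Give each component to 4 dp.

F = (-3.6000, -0.4000, -2.1000)
τ = (-0.1800, 0.0100, -0.0800)

ω₁ − ω₀ = (-0.12480000, 0.01550000, -0.11383333)
gyro term ω₀×Iω₀ = (0.0072, -0.0117, -0.0117)
τ = I·(Δω/dt) + ω₀×(Iω₀) = (-0.1800, 0.0100, -0.0800)
velocity change Δv = (-0.09000000, -0.01000000, -0.05250000)
F = m·Δv/dt = (-3.6000, -0.4000, -2.1000)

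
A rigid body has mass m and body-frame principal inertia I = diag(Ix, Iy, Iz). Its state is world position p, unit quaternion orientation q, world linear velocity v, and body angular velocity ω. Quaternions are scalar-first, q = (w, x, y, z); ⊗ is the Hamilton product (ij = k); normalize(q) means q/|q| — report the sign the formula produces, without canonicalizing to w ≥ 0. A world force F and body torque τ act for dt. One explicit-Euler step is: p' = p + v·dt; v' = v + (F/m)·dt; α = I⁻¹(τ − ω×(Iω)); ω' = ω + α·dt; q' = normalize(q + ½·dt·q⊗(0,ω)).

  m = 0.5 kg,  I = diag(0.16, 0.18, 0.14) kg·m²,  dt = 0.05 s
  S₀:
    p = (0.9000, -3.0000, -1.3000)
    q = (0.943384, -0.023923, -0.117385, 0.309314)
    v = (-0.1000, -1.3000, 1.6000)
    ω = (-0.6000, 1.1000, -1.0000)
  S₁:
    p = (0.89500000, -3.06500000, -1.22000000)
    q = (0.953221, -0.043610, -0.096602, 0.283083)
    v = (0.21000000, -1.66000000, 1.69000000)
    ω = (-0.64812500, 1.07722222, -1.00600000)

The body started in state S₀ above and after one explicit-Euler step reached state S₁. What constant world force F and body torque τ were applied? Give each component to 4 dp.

v₁ − v₀ = (0.31000000, -0.36000000, 0.09000000)
m·(v₁−v₀)/dt = (3.1000, -3.6000, 0.9000)
ω₁ − ω₀ = (-0.04812500, -0.02277778, -0.00600000)
τ = I·(Δω/dt) + ω₀×(Iω₀) = (-0.1100, -0.0700, -0.0300)

F = (3.1000, -3.6000, 0.9000)
τ = (-0.1100, -0.0700, -0.0300)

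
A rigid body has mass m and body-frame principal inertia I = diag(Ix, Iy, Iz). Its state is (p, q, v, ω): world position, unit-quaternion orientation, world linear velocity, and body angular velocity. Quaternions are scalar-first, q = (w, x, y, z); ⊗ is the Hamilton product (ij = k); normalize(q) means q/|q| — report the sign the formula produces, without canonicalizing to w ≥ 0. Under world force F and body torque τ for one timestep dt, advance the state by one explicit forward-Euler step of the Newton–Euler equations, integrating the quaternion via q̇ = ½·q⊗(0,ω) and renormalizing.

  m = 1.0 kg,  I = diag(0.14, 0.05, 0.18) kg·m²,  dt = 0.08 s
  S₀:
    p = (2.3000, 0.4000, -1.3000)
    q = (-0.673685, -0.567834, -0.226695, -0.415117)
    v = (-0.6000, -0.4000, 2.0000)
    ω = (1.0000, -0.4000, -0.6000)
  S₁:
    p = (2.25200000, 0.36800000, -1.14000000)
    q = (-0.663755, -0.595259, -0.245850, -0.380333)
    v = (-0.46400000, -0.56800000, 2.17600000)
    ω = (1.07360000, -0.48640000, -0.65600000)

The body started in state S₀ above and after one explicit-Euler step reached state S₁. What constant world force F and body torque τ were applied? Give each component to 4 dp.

Δω = ω₁−ω₀ = (0.07360000, -0.08640000, -0.05600000)
applied torque τ = (0.1600, -0.0300, -0.0900)
v₁ − v₀ = (0.13600000, -0.16800000, 0.17600000)
m·(v₁−v₀)/dt = (1.7000, -2.1000, 2.2000)

F = (1.7000, -2.1000, 2.2000)
τ = (0.1600, -0.0300, -0.0900)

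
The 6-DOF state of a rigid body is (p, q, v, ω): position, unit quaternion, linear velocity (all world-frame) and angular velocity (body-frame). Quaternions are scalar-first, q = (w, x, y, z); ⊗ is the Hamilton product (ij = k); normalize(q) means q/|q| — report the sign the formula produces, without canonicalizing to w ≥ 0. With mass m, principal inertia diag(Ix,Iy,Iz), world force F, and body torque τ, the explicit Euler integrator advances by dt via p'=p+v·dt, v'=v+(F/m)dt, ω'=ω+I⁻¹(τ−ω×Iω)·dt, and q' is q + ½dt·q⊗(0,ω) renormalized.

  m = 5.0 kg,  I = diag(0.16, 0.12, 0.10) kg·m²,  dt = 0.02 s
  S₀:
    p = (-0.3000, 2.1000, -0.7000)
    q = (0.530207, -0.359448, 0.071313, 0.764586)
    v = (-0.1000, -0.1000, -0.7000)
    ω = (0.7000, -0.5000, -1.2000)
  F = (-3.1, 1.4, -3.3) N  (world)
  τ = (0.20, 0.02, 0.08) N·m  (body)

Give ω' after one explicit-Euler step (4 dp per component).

ω' = (0.7265, -0.4883, -1.1868)

α = I⁻¹(τ − ω×Iω) = (1.3250, 0.5867, 0.6600)
ω' = ω + α·dt = (0.7265, -0.4883, -1.1868)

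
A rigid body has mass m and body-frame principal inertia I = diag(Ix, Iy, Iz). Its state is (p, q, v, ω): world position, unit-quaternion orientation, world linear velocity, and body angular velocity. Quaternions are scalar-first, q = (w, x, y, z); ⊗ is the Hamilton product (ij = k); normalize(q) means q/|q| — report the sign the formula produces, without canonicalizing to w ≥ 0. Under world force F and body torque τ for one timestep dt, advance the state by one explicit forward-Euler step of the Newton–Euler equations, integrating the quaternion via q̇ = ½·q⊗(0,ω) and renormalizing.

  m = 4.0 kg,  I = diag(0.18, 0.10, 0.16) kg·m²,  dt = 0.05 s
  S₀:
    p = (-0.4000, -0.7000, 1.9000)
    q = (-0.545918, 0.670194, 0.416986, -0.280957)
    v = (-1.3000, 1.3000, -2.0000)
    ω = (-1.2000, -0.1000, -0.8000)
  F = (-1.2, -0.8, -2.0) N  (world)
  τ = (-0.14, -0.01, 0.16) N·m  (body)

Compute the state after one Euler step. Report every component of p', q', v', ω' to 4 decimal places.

ω×(Iω) gyroscopic = (0.0048, 0.0192, -0.0096)
angular accel α = (-0.8044, -0.2920, 1.0600)
new body rate ω' = (-1.2402, -0.1146, -0.7470)
q⊗(0,ω) = (0.6211658, 0.2934171, 0.9278954, 0.8700982)
updated quaternion q' = (-0.5300, 0.6771, 0.4399, -0.2590)
a = F/m = (-0.3000, -0.2000, -0.5000)
p + v·dt = (-0.4650, -0.6350, 1.8000)
v' = v + a·dt = (-1.3150, 1.2900, -2.0250)

p' = (-0.4650, -0.6350, 1.8000)
q' = (-0.5300, 0.6771, 0.4399, -0.2590)
v' = (-1.3150, 1.2900, -2.0250)
ω' = (-1.2402, -0.1146, -0.7470)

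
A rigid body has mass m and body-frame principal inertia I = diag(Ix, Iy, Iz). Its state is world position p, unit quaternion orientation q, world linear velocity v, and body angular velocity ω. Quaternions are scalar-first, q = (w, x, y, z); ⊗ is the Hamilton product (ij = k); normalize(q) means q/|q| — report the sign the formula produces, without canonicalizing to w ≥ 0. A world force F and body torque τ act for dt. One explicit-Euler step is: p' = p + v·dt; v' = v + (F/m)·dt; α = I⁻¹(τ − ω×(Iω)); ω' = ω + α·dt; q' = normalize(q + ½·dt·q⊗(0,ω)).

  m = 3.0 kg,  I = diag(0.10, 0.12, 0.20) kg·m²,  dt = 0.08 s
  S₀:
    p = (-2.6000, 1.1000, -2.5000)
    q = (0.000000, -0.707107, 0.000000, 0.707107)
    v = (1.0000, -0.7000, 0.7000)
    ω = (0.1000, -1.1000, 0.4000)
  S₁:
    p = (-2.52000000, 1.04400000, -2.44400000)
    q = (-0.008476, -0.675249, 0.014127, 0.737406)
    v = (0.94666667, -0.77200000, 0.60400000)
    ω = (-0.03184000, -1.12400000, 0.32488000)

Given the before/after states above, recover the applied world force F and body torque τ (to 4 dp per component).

F = (-2.0000, -2.7000, -3.6000)
τ = (-0.2000, -0.0400, -0.1900)

rate change Δω = (-0.13184000, -0.02400000, -0.07512000)
applied torque τ = (-0.2000, -0.0400, -0.1900)
velocity change Δv = (-0.05333333, -0.07200000, -0.09600000)
m·(v₁−v₀)/dt = (-2.0000, -2.7000, -3.6000)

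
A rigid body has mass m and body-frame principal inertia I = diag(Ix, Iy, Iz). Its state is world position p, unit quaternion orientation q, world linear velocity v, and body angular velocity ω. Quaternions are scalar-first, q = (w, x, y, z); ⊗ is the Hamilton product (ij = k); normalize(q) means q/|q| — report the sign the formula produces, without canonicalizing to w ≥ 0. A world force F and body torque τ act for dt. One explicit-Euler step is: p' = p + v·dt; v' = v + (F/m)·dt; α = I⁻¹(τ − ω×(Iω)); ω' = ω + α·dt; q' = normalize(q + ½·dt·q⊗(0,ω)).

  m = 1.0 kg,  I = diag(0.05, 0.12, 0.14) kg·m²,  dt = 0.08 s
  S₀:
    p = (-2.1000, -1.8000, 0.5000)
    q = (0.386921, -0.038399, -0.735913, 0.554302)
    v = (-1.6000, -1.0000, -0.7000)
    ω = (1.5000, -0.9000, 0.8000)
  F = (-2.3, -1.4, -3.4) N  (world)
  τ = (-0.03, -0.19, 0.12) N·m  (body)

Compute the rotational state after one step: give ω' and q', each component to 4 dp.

ω' = (1.4750, -0.9547, 0.9226)
q' = (0.3440, -0.0187, -0.7132, 0.6104)

ω×(Iω) gyroscopic = (-0.0144, -0.1080, -0.0945)
(τ − ω×Iω)/I = (-0.3120, -0.6833, 1.5321)
new body rate ω' = (1.4750, -0.9547, 0.9226)
Hamilton product q⊗(0,ω) = (-1.0481648, 0.4905229, 0.5139433, 1.4479654)
q' = normalize(q + ½dt·q⊗(0,ω)) = (0.3440, -0.0187, -0.7132, 0.6104)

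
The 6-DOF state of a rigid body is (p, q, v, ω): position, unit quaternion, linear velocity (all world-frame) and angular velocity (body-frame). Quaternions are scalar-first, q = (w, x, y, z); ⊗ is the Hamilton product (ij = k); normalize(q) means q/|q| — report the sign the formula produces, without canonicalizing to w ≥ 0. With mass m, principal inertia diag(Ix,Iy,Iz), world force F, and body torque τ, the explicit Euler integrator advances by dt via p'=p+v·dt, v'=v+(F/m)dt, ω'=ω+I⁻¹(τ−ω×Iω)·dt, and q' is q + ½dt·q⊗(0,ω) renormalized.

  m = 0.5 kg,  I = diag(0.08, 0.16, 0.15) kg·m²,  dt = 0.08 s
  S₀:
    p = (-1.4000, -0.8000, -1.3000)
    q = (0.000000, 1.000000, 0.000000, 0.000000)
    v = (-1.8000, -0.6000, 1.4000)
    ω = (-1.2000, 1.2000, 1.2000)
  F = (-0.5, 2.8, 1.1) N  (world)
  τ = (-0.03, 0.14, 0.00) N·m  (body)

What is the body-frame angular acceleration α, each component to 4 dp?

gyro term ω×Iω = (-0.0144, 0.1008, -0.1152)
(τ − ω×Iω)/I = (-0.1950, 0.2450, 0.7680)

α = (-0.1950, 0.2450, 0.7680)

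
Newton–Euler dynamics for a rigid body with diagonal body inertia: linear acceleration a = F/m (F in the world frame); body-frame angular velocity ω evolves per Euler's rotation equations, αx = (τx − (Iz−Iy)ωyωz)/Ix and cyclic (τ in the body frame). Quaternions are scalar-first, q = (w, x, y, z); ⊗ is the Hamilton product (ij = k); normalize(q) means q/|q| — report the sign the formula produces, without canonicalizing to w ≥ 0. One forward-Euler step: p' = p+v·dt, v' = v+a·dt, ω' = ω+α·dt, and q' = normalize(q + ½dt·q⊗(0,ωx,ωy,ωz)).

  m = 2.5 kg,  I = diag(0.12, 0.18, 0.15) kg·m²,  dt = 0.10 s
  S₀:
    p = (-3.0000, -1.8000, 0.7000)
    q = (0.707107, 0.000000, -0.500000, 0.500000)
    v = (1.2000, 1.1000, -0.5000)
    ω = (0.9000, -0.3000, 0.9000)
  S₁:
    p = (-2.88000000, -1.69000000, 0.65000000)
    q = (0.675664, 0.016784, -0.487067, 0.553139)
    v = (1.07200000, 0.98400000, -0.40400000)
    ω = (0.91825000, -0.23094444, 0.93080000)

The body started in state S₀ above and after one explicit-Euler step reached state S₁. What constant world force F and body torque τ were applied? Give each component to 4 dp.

F = (-3.2000, -2.9000, 2.4000)
τ = (0.0300, 0.1000, 0.0300)

Δv = v₁−v₀ = (-0.12800000, -0.11600000, 0.09600000)
applied force F = (-3.2000, -2.9000, 2.4000)
rate change Δω = (0.01825000, 0.06905556, 0.03080000)
ω₀×(Iω₀) = (0.0081, -0.0243, -0.0162)
I·α + gyro = (0.0300, 0.1000, 0.0300)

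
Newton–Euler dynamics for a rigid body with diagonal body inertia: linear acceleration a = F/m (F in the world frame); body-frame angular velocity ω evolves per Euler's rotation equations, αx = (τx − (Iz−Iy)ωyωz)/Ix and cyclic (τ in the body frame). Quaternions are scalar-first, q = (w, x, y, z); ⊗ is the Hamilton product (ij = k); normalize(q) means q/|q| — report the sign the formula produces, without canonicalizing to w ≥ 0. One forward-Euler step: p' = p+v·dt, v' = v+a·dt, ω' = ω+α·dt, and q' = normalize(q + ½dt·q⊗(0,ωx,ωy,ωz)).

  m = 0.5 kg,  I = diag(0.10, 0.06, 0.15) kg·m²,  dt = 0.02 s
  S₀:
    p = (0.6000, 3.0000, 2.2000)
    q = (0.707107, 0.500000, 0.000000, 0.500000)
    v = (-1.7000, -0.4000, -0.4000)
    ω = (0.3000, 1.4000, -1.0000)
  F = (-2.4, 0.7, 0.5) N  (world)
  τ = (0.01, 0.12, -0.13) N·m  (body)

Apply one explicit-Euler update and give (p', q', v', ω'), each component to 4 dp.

α = I⁻¹(τ − ω×Iω) = (1.3600, 1.7500, -0.7547)
ω + α·dt = (0.3272, 1.4350, -1.0151)
q⊗(0,ω) = (0.3500000, -0.4878679, 1.6399498, -0.0071070)
q + ½dt·q⊗(0,ω), renormalized = (0.7105, 0.4950, 0.0164, 0.4999)
a = (-4.8000, 1.4000, 1.0000)
new position p' = (0.5660, 2.9920, 2.1920)
v' = v + a·dt = (-1.7960, -0.3720, -0.3800)

p' = (0.5660, 2.9920, 2.1920)
q' = (0.7105, 0.4950, 0.0164, 0.4999)
v' = (-1.7960, -0.3720, -0.3800)
ω' = (0.3272, 1.4350, -1.0151)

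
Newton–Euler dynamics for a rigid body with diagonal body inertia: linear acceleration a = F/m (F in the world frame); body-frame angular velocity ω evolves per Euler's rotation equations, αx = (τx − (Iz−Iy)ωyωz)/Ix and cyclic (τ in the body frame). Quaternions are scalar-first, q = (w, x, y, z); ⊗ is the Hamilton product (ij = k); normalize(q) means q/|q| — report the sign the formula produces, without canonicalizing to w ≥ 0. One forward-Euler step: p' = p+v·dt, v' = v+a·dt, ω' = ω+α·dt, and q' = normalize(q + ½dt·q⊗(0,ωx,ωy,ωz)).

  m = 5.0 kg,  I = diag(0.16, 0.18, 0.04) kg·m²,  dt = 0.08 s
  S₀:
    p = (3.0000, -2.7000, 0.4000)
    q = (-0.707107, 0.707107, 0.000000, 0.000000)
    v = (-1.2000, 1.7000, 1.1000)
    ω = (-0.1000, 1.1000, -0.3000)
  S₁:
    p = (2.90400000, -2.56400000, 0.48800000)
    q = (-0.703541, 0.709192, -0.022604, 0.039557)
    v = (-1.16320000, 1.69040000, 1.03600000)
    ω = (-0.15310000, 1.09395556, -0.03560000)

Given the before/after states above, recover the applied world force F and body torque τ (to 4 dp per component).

F = (2.3000, -0.6000, -4.0000)
τ = (-0.0600, -0.0100, 0.1300)

velocity change Δv = (0.03680000, -0.00960000, -0.06400000)
m·(v₁−v₀)/dt = (2.3000, -0.6000, -4.0000)
Δω = ω₁−ω₀ = (-0.05310000, -0.00604444, 0.26440000)
τ = I·(Δω/dt) + ω₀×(Iω₀) = (-0.0600, -0.0100, 0.1300)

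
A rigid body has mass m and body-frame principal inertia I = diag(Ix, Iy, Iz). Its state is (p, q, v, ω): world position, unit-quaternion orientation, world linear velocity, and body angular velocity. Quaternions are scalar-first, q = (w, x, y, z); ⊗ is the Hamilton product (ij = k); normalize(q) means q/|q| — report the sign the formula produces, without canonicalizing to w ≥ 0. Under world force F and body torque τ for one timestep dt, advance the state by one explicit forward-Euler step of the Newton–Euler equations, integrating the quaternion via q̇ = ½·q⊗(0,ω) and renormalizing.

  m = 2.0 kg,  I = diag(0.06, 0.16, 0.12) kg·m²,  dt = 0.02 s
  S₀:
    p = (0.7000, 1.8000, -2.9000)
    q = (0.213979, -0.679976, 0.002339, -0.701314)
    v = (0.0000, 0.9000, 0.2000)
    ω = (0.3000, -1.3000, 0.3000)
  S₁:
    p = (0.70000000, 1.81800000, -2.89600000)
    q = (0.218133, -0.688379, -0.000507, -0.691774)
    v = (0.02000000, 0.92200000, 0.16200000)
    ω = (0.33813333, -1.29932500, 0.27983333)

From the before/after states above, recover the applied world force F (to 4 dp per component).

F = (2.0000, 2.2000, -3.8000)

v₁ − v₀ = (0.02000000, 0.02200000, -0.03800000)
m·(v₁−v₀)/dt = (2.0000, 2.2000, -3.8000)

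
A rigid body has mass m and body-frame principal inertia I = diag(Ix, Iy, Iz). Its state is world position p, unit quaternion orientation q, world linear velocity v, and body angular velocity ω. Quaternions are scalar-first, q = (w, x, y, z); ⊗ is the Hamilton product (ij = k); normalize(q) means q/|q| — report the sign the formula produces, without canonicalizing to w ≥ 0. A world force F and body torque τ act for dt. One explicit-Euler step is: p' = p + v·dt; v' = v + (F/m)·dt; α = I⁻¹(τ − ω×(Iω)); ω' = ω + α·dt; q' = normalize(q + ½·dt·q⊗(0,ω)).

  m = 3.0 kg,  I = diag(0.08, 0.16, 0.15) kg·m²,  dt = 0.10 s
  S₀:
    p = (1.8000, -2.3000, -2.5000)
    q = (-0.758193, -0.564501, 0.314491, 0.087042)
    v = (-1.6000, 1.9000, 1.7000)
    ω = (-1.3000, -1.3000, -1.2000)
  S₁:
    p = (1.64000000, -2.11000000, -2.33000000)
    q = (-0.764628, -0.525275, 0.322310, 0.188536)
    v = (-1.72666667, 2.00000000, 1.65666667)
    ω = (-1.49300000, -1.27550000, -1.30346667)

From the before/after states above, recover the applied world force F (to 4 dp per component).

F = (-3.8000, 3.0000, -1.3000)

v₁ − v₀ = (-0.12666667, 0.10000000, -0.04333333)
F = m·Δv/dt = (-3.8000, 3.0000, -1.3000)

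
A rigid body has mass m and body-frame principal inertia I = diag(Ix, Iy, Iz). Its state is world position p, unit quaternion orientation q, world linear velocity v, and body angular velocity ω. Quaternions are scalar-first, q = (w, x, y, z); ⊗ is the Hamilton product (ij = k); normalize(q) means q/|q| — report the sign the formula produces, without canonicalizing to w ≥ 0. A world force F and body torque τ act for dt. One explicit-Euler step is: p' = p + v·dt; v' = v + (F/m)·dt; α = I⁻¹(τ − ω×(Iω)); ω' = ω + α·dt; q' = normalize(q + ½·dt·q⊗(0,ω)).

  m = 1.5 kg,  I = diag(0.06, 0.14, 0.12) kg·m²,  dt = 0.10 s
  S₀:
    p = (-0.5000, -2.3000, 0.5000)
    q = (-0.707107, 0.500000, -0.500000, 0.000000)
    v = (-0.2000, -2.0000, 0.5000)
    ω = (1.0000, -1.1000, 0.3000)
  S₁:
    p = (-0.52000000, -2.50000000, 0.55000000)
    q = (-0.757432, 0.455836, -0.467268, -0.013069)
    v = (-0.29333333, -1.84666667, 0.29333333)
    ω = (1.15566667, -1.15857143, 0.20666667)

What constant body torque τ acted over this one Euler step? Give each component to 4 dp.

rate change Δω = (0.15566667, -0.05857143, -0.09333333)
gyro term ω₀×Iω₀ = (0.0066, -0.0180, -0.0880)
applied torque τ = (0.1000, -0.1000, -0.2000)

τ = (0.1000, -0.1000, -0.2000)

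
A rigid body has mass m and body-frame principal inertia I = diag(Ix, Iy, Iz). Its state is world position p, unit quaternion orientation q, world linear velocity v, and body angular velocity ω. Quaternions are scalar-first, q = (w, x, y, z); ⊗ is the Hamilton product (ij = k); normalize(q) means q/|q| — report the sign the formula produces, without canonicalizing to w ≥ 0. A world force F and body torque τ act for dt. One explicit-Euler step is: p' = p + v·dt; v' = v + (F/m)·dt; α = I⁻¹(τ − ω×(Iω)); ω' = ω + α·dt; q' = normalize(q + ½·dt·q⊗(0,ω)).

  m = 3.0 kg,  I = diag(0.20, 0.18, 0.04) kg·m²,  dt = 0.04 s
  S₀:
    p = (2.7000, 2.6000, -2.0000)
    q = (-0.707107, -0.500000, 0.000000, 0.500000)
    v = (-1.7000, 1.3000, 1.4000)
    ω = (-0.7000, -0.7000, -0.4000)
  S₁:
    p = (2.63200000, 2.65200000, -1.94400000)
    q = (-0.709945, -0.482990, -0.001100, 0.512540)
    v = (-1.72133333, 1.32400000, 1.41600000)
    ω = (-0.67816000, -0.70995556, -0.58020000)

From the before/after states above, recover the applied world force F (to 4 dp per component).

F = (-1.6000, 1.8000, 1.2000)

v₁ − v₀ = (-0.02133333, 0.02400000, 0.01600000)
applied force F = (-1.6000, 1.8000, 1.2000)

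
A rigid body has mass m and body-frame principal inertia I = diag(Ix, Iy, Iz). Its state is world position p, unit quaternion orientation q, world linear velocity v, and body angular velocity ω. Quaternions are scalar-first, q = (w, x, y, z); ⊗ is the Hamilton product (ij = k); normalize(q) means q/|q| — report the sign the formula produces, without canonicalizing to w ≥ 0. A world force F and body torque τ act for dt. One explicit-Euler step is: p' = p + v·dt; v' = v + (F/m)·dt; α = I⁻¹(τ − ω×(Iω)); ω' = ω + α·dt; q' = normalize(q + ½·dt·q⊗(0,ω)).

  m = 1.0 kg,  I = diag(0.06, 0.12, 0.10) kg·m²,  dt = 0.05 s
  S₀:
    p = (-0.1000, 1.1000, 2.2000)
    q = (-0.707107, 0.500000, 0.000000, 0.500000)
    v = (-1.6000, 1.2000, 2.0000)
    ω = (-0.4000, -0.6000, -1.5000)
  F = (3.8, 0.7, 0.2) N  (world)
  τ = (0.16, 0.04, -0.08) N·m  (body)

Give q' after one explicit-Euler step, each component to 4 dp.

q' = (-0.6828, 0.5141, 0.0243, 0.5186)

q⊗(0,ω) = (0.9500000, 0.5828428, 0.9742642, 0.7606605)
q + ½dt·q⊗(0,ω), renormalized = (-0.6828, 0.5141, 0.0243, 0.5186)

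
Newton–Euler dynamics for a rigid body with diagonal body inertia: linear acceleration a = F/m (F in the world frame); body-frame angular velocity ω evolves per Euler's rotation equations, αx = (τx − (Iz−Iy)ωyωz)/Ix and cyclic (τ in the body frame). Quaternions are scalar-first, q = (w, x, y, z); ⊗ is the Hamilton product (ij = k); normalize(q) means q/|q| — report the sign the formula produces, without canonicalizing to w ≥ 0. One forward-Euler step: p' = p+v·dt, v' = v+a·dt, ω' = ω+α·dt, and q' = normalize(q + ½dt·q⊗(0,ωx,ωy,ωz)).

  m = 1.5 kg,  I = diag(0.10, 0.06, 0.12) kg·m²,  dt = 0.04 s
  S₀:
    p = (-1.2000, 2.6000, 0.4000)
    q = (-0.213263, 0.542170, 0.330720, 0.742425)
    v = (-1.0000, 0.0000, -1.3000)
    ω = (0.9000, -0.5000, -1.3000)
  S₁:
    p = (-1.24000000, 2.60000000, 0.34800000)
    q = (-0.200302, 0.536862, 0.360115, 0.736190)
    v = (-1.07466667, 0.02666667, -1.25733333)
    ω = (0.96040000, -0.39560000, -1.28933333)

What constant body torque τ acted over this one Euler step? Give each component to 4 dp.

rate change Δω = (0.06040000, 0.10440000, 0.01066667)
τ = I·(Δω/dt) + ω₀×(Iω₀) = (0.1900, 0.1800, 0.0500)

τ = (0.1900, 0.1800, 0.0500)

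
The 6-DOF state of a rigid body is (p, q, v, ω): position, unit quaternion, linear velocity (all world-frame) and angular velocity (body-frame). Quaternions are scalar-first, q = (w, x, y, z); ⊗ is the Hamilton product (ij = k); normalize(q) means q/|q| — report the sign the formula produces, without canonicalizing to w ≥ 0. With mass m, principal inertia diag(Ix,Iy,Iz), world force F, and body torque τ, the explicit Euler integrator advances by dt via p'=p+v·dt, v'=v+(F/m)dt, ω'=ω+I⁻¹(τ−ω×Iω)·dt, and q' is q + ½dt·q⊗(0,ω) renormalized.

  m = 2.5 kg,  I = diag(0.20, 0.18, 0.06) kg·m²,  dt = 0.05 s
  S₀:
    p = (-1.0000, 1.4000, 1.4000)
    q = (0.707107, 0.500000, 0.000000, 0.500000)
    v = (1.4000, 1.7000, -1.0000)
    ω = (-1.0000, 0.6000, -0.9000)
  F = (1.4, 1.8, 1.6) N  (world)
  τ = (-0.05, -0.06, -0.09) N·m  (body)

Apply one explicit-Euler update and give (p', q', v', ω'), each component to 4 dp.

p' = (-0.9300, 1.4850, 1.3500)
q' = (0.7304, 0.4745, 0.0094, 0.4913)
v' = (1.4280, 1.7360, -0.9680)
ω' = (-1.0287, 0.5483, -0.9850)

a = (0.5600, 0.7200, 0.6400)
new position p' = (-0.9300, 1.4850, 1.3500)
new velocity v' = (1.4280, 1.7360, -0.9680)
angular accel α = (-0.5740, -1.0333, -1.7000)
new body rate ω' = (-1.0287, 0.5483, -0.9850)
Hamilton product q⊗(0,ω) = (0.9500000, -1.0071070, 0.3742642, -0.3363963)
q + ½dt·q⊗(0,ω), renormalized = (0.7304, 0.4745, 0.0094, 0.4913)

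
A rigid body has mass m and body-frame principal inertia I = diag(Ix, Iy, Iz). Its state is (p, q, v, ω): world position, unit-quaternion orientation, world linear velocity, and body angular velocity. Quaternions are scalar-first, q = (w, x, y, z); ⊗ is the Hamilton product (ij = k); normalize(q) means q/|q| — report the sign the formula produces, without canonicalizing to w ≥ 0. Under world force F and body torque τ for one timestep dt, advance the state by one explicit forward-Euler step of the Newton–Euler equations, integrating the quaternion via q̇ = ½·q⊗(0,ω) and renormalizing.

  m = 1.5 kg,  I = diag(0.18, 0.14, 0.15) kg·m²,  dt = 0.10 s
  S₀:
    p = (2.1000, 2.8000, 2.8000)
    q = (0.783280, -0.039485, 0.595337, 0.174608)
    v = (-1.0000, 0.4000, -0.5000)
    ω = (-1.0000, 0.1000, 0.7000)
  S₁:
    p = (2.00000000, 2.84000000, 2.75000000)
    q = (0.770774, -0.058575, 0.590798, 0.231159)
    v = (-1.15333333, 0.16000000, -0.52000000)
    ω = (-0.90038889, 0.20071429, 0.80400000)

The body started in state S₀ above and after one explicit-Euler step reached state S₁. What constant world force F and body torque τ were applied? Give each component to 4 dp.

rate change Δω = (0.09961111, 0.10071429, 0.10400000)
gyro term ω₀×Iω₀ = (0.0007, -0.0210, 0.0040)
τ = I·(Δω/dt) + ω₀×(Iω₀) = (0.1800, 0.1200, 0.1600)
velocity change Δv = (-0.15333333, -0.24000000, -0.02000000)
applied force F = (-2.3000, -3.6000, -0.3000)

F = (-2.3000, -3.6000, -0.3000)
τ = (0.1800, 0.1200, 0.1600)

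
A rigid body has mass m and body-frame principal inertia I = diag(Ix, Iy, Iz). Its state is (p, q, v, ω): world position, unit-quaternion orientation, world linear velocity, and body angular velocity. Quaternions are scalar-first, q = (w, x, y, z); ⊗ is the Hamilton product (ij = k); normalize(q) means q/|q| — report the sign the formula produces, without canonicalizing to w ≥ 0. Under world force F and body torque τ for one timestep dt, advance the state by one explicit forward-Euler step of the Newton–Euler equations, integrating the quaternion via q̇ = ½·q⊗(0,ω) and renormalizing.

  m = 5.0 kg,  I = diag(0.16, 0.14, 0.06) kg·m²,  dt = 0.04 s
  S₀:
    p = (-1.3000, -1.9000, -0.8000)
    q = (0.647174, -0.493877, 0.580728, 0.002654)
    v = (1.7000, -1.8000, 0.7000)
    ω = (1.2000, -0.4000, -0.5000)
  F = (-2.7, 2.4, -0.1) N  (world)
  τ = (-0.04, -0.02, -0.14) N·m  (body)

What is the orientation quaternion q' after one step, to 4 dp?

q' = (0.6635, -0.4840, 0.5705, -0.0138)

q⊗(0,ω) = (0.8262706, 0.4873064, -0.5026233, -0.8229098)
updated quaternion q' = (0.6635, -0.4840, 0.5705, -0.0138)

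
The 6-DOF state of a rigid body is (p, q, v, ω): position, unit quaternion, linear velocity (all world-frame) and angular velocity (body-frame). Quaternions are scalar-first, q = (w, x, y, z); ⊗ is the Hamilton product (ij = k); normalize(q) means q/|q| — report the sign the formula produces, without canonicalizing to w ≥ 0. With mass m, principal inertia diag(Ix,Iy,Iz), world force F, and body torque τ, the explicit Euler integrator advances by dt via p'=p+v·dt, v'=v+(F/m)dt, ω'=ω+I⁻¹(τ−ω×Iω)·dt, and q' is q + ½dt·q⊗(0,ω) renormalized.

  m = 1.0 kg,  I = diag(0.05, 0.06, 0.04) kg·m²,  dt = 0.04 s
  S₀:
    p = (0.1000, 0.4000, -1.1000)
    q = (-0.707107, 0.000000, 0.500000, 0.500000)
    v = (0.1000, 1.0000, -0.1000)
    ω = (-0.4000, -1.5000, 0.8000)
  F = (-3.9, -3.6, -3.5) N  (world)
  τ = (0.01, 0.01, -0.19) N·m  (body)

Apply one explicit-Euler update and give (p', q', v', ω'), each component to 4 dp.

(τ − ω×Iω)/I = (-0.2800, 0.2200, -4.9000)
ω + α·dt = (-0.4112, -1.4912, 0.6040)
Hamilton product q⊗(0,ω) = (0.3500000, 1.4328428, 0.8606605, -0.3656856)
q + ½dt·q⊗(0,ω), renormalized = (-0.6997, 0.0286, 0.5169, 0.4924)
a = (-3.9000, -3.6000, -3.5000)
new position p' = (0.1040, 0.4400, -1.1040)
v + (F/m)dt = (-0.0560, 0.8560, -0.2400)

p' = (0.1040, 0.4400, -1.1040)
q' = (-0.6997, 0.0286, 0.5169, 0.4924)
v' = (-0.0560, 0.8560, -0.2400)
ω' = (-0.4112, -1.4912, 0.6040)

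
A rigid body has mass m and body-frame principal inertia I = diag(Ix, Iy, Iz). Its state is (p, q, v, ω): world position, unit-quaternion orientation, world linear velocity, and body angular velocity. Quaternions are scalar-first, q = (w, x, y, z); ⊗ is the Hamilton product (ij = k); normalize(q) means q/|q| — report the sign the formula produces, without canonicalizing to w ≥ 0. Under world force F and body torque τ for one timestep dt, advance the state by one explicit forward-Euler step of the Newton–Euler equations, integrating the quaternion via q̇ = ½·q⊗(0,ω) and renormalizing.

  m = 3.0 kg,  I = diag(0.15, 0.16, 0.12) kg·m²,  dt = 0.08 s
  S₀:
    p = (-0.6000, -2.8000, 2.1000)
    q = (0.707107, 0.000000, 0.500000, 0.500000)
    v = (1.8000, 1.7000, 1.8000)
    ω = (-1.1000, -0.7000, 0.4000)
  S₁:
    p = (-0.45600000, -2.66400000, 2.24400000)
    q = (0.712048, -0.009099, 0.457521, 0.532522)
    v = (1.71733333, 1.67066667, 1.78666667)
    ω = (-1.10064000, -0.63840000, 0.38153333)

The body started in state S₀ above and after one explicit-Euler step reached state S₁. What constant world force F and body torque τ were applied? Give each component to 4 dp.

rate change Δω = (-0.00064000, 0.06160000, -0.01846667)
gyro term ω₀×Iω₀ = (0.0112, -0.0132, 0.0077)
I·α + gyro = (0.0100, 0.1100, -0.0200)
velocity change Δv = (-0.08266667, -0.02933333, -0.01333333)
applied force F = (-3.1000, -1.1000, -0.5000)

F = (-3.1000, -1.1000, -0.5000)
τ = (0.0100, 0.1100, -0.0200)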